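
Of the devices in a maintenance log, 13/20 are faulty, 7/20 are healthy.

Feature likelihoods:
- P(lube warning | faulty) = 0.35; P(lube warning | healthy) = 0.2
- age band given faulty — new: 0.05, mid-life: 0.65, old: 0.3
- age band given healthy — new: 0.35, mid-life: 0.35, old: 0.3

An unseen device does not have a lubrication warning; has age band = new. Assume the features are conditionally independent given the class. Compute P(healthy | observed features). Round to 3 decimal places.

0.823

faulty: 0.65 × (1−0.35) × 0.05 = 0.021125
healthy: 0.35 × (1−0.2) × 0.35 = 0.098
P(healthy | x) = 0.098 / 0.119125 ≈ 0.823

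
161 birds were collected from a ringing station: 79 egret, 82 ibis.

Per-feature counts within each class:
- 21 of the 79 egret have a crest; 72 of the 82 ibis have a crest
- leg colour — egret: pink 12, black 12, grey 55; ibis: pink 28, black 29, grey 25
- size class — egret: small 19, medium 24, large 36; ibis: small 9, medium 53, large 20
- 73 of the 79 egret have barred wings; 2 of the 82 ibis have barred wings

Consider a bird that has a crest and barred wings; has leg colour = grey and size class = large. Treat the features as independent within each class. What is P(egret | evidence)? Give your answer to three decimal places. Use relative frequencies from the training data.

0.979

egret: (79/161) × (21/79) × (55/79) × (36/79) × (73/79) ≈ 0.0382384
ibis: (82/161) × (72/82) × (25/82) × (20/82) × (2/82) ≈ 0.000811083
P(egret | x) = 0.0382384 / 0.039049483 ≈ 0.979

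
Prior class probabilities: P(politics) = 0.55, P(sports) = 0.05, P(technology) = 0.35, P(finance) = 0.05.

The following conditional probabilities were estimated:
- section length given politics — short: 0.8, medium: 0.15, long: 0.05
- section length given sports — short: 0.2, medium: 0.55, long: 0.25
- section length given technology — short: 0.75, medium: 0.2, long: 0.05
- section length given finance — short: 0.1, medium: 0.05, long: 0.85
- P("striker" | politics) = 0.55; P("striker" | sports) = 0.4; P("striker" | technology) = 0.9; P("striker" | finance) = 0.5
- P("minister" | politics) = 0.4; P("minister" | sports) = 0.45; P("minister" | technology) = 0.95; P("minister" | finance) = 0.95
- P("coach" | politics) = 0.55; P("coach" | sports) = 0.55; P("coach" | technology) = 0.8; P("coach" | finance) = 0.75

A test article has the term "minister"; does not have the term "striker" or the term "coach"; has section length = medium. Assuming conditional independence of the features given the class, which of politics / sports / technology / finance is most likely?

politics: 0.55 × 0.15 × (1−0.55) × 0.4 × (1−0.55) = 0.0066825
sports: 0.05 × 0.55 × (1−0.4) × 0.45 × (1−0.55) = 0.00334125
technology: 0.35 × 0.2 × (1−0.9) × 0.95 × (1−0.8) = 0.00133
finance: 0.05 × 0.05 × (1−0.5) × 0.95 × (1−0.75) = 0.000296875
Highest score → politics.

politics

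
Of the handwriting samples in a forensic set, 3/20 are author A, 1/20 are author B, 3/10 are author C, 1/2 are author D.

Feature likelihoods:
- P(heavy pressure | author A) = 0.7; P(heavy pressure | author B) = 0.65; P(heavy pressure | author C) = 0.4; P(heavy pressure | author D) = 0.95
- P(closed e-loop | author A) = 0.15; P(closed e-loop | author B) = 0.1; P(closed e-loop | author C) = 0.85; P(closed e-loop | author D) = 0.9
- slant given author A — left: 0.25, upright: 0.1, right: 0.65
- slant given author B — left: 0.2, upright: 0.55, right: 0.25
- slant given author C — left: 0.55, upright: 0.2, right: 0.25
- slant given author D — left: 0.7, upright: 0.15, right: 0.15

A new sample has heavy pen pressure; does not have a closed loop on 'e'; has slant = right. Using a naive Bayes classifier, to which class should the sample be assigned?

author A

author A: 0.15 × 0.7 × (1−0.15) × 0.65 = 0.0580125
author B: 0.05 × 0.65 × (1−0.1) × 0.25 = 0.0073125
author C: 0.3 × 0.4 × (1−0.85) × 0.25 = 0.0045
author D: 0.5 × 0.95 × (1−0.9) × 0.15 = 0.007125
Highest score → author A.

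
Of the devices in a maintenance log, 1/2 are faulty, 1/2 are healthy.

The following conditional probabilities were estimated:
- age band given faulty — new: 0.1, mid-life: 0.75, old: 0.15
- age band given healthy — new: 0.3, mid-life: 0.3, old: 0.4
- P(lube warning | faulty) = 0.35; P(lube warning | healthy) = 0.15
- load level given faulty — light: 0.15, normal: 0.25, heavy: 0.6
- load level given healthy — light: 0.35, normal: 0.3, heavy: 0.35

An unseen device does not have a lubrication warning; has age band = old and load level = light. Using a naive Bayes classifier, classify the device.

healthy

faulty: 0.5 × 0.15 × (1−0.35) × 0.15 = 0.0073125
healthy: 0.5 × 0.4 × (1−0.15) × 0.35 = 0.0595
Highest score → healthy.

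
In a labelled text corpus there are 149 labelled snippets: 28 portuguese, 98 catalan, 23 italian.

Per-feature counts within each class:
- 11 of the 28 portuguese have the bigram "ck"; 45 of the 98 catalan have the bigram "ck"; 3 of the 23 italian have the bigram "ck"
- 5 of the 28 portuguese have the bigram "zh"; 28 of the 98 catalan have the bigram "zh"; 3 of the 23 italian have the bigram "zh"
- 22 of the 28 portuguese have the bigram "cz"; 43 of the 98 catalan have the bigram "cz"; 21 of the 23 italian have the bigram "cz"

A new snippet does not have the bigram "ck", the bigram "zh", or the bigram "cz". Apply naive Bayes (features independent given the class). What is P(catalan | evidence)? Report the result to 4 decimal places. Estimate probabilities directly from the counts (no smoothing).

portuguese: (28/149) × (17/28) × (23/28) × (6/28) ≈ 0.0200829
catalan: (98/149) × (53/98) × (70/98) × (55/98) ≈ 0.142593
italian: (23/149) × (20/23) × (20/23) × (2/23) ≈ 0.0101496
P(catalan | x) = 0.142593 / 0.1728255 ≈ 0.8251

0.8251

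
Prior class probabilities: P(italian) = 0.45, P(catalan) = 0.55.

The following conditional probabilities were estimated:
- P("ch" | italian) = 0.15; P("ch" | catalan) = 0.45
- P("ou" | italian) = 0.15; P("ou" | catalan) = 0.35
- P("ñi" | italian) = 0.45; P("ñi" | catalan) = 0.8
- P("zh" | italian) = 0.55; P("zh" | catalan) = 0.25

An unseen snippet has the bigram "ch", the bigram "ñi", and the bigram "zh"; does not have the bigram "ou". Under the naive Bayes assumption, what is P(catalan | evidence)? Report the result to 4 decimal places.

0.6938

italian: 0.45 × 0.15 × (1−0.15) × 0.45 × 0.55 = 0.0142003125
catalan: 0.55 × 0.45 × (1−0.35) × 0.8 × 0.25 = 0.032175
P(catalan | x) = 0.032175 / 0.0463753125 ≈ 0.6938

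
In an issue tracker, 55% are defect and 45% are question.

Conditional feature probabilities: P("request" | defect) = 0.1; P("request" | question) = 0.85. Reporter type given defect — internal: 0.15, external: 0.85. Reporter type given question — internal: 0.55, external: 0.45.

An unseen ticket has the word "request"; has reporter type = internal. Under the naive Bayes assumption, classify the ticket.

defect: 0.55 × 0.1 × 0.15 = 0.00825
question: 0.45 × 0.85 × 0.55 = 0.210375
Highest score → question.

question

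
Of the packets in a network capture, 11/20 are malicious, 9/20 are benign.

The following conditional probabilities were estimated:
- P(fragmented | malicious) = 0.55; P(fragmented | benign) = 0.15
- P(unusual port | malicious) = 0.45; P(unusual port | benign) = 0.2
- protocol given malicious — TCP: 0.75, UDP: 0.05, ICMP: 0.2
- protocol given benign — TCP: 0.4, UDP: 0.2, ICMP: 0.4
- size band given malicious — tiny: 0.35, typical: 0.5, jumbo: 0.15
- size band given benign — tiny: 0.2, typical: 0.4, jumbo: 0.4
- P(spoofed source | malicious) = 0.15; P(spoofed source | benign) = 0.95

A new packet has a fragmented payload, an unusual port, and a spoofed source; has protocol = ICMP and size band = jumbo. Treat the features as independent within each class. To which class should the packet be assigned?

malicious: 0.55 × 0.55 × 0.45 × 0.2 × 0.15 × 0.15 = 0.0006125625
benign: 0.45 × 0.15 × 0.2 × 0.4 × 0.4 × 0.95 = 0.002052
Highest score → benign.

benign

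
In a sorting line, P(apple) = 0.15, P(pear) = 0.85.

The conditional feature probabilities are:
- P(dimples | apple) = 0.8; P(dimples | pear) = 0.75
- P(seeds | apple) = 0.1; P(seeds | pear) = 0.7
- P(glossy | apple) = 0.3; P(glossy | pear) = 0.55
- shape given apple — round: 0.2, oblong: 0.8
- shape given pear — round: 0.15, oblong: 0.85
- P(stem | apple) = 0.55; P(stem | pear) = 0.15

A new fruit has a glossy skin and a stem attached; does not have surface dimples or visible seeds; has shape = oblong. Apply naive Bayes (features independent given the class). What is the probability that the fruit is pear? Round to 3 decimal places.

apple: 0.15 × (1−0.8) × (1−0.1) × 0.3 × 0.8 × 0.55 = 0.003564
pear: 0.85 × (1−0.75) × (1−0.7) × 0.55 × 0.85 × 0.15 = 0.00447046875
P(pear | x) = 0.00447046875 / 0.00803446875 ≈ 0.556

0.556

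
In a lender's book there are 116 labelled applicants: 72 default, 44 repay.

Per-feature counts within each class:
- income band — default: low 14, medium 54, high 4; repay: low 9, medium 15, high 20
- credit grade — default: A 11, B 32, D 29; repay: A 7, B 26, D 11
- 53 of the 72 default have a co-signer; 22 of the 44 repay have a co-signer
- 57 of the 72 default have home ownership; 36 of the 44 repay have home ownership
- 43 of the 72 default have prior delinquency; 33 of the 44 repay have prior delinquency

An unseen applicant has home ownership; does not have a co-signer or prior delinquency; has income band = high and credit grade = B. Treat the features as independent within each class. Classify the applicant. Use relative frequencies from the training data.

default: (72/116) × (4/72) × (32/72) × (19/72) × (57/72) × (29/72) ≈ 0.00128958
repay: (44/116) × (20/44) × (26/44) × (22/44) × (36/44) × (11/44) ≈ 0.0104196
Highest score → repay.

repay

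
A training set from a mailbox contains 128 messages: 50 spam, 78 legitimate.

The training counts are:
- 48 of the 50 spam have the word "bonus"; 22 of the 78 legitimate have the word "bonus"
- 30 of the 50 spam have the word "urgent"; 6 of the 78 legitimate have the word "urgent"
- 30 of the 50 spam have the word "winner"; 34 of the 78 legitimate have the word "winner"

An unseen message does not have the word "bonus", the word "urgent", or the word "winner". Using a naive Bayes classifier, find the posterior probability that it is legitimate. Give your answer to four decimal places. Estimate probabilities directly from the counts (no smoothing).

spam: (50/128) × (2/50) × (20/50) × (20/50) = 0.0025
legitimate: (78/128) × (56/78) × (72/78) × (44/78) ≈ 0.227811
P(legitimate | x) = 0.227811 / 0.230311 ≈ 0.9891

0.9891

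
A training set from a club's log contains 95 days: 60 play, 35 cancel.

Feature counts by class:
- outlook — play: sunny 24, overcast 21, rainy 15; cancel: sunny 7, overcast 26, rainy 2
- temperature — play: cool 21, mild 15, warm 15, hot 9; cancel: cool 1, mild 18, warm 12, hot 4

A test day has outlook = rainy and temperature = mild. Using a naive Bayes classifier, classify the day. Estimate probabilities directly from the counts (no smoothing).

play: (60/95) × (15/60) × (15/60) ≈ 0.0394737
cancel: (35/95) × (2/35) × (18/35) ≈ 0.0108271
Highest score → play.

play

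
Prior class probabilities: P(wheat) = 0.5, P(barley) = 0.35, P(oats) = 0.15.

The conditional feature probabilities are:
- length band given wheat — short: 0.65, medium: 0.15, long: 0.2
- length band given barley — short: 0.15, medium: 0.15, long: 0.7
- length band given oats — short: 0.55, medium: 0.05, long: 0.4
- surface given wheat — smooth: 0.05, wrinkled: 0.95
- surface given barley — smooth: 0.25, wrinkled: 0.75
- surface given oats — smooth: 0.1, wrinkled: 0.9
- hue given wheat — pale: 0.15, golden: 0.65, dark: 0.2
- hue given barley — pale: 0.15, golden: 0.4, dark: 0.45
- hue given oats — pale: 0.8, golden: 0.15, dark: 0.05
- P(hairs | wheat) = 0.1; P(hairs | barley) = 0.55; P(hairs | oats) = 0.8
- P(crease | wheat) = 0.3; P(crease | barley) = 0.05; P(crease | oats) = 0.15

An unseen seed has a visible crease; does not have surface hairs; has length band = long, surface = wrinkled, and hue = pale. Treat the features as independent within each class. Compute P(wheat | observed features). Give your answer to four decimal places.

0.6675

wheat: 0.5 × 0.2 × 0.95 × 0.15 × (1−0.1) × 0.3 = 0.0038475
barley: 0.35 × 0.7 × 0.75 × 0.15 × (1−0.55) × 0.05 = 0.00062015625
oats: 0.15 × 0.4 × 0.9 × 0.8 × (1−0.8) × 0.15 = 0.001296
P(wheat | x) = 0.0038475 / 0.00576365625 ≈ 0.6675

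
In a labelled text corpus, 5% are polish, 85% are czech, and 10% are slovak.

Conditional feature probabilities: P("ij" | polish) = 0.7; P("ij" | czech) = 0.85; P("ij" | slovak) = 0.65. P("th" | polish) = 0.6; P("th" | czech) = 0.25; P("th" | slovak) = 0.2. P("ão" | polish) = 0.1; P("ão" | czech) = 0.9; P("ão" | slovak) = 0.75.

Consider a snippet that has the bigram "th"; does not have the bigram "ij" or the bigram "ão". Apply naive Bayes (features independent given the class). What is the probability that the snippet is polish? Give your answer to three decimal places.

0.621

polish: 0.05 × (1−0.7) × 0.6 × (1−0.1) = 0.0081
czech: 0.85 × (1−0.85) × 0.25 × (1−0.9) = 0.0031875
slovak: 0.1 × (1−0.65) × 0.2 × (1−0.75) = 0.00175
P(polish | x) = 0.0081 / 0.0130375 ≈ 0.621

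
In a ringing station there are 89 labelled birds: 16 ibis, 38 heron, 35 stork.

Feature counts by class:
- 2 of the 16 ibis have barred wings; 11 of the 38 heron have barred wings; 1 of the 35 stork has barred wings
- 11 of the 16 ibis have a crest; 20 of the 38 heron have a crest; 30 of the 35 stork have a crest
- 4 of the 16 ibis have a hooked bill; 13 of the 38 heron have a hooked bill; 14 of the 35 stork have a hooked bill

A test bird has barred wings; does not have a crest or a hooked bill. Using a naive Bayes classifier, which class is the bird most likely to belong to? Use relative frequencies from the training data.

ibis: (16/89) × (2/16) × (5/16) × (12/16) ≈ 0.00526685
heron: (38/89) × (11/38) × (18/38) × (25/38) ≈ 0.0385166
stork: (35/89) × (1/35) × (5/35) × (21/35) ≈ 0.000963082
Highest score → heron.

heron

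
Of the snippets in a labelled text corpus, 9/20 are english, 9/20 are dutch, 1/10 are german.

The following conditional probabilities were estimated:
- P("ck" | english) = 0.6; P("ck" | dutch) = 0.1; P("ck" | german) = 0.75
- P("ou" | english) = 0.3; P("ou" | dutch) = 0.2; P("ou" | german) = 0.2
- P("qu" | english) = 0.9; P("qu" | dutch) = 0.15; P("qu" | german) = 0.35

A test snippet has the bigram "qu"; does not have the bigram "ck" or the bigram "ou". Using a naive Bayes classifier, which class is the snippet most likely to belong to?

english

english: 0.45 × (1−0.6) × (1−0.3) × 0.9 = 0.1134
dutch: 0.45 × (1−0.1) × (1−0.2) × 0.15 = 0.0486
german: 0.1 × (1−0.75) × (1−0.2) × 0.35 = 0.007
Highest score → english.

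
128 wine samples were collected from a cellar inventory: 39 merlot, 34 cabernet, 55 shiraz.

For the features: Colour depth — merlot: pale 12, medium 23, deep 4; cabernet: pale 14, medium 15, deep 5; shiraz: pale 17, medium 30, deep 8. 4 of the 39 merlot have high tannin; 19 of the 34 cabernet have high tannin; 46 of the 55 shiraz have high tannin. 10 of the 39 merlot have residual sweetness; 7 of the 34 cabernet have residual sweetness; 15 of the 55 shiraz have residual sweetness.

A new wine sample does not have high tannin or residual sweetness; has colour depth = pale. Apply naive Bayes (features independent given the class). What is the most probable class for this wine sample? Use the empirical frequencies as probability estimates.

merlot: (39/128) × (12/39) × (35/39) × (29/39) ≈ 0.0625616
cabernet: (34/128) × (14/34) × (15/34) × (27/34) ≈ 0.0383191
shiraz: (55/128) × (17/55) × (9/55) × (40/55) ≈ 0.0158058
Highest score → merlot.

merlot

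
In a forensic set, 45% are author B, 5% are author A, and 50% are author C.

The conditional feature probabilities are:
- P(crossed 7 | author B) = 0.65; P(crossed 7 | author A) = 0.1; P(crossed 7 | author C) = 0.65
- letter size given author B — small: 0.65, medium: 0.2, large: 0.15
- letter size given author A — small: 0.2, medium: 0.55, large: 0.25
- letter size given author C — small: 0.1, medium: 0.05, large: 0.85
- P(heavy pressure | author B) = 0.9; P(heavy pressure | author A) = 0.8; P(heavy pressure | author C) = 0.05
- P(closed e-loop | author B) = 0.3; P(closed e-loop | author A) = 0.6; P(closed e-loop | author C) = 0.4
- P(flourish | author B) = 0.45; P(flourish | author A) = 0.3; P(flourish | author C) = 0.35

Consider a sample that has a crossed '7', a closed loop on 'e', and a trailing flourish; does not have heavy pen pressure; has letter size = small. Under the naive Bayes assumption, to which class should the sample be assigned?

author C

author B: 0.45 × 0.65 × 0.65 × (1−0.9) × 0.3 × 0.45 = 0.0025666875
author A: 0.05 × 0.1 × 0.2 × (1−0.8) × 0.6 × 0.3 = 0.000036
author C: 0.5 × 0.65 × 0.1 × (1−0.05) × 0.4 × 0.35 = 0.0043225
Highest score → author C.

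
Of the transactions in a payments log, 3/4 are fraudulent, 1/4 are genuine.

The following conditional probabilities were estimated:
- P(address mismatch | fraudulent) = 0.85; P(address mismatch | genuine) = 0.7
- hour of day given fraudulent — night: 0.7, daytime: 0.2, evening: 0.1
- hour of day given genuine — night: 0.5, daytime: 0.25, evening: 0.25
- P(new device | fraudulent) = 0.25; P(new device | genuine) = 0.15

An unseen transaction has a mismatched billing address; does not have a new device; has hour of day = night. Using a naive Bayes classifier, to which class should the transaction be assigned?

fraudulent: 0.75 × 0.85 × 0.7 × (1−0.25) = 0.3346875
genuine: 0.25 × 0.7 × 0.5 × (1−0.15) = 0.074375
Highest score → fraudulent.

fraudulent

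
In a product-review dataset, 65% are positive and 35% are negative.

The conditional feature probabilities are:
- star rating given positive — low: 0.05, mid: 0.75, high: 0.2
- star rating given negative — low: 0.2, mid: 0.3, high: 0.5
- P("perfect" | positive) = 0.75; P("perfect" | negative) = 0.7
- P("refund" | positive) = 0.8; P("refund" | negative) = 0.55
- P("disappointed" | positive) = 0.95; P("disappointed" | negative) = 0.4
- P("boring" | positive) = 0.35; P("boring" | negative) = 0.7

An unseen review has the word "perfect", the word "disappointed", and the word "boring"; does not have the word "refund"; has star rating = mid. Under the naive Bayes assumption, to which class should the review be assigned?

positive

positive: 0.65 × 0.75 × 0.75 × (1−0.8) × 0.95 × 0.35 = 0.0243140625
negative: 0.35 × 0.3 × 0.7 × (1−0.55) × 0.4 × 0.7 = 0.009261
Highest score → positive.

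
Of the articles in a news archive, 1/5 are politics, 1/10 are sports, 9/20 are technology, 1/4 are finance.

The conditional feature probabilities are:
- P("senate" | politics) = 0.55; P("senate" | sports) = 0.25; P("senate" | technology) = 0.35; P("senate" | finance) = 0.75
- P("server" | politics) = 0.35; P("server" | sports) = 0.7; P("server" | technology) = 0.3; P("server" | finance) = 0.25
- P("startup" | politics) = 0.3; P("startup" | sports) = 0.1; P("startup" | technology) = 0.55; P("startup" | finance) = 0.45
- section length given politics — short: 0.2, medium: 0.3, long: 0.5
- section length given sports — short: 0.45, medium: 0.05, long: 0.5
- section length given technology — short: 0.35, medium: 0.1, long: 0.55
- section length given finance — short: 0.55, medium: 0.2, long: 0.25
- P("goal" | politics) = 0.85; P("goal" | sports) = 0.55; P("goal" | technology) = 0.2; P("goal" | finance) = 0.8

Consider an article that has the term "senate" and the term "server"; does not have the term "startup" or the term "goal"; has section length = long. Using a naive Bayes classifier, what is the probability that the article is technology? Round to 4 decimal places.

politics: 0.2 × 0.55 × 0.35 × (1−0.3) × 0.5 × (1−0.85) = 0.00202125
sports: 0.1 × 0.25 × 0.7 × (1−0.1) × 0.5 × (1−0.55) = 0.00354375
technology: 0.45 × 0.35 × 0.3 × (1−0.55) × 0.55 × (1−0.2) = 0.0093555
finance: 0.25 × 0.75 × 0.25 × (1−0.45) × 0.25 × (1−0.8) = 0.0012890625
P(technology | x) = 0.0093555 / 0.0162095625 ≈ 0.5772

0.5772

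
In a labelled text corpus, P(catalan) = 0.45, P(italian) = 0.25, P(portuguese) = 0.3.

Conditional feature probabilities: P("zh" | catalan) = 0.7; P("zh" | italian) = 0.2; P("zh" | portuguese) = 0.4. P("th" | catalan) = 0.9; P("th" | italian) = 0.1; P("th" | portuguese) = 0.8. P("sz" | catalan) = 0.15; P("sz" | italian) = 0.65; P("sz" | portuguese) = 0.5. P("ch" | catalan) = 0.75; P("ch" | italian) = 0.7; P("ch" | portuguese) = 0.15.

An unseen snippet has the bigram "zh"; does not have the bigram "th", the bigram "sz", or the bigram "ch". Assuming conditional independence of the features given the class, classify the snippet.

catalan: 0.45 × 0.7 × (1−0.9) × (1−0.15) × (1−0.75) = 0.00669375
italian: 0.25 × 0.2 × (1−0.1) × (1−0.65) × (1−0.7) = 0.004725
portuguese: 0.3 × 0.4 × (1−0.8) × (1−0.5) × (1−0.15) = 0.0102
Highest score → portuguese.

portuguese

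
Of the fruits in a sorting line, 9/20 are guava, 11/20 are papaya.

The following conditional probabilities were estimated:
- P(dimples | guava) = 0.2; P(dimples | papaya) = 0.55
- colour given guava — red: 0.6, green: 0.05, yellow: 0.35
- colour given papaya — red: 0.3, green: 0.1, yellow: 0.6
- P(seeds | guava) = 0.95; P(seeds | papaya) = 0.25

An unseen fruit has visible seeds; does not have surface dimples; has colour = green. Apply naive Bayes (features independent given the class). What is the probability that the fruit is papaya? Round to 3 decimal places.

guava: 0.45 × (1−0.2) × 0.05 × 0.95 = 0.0171
papaya: 0.55 × (1−0.55) × 0.1 × 0.25 = 0.0061875
P(papaya | x) = 0.0061875 / 0.0232875 ≈ 0.266

0.266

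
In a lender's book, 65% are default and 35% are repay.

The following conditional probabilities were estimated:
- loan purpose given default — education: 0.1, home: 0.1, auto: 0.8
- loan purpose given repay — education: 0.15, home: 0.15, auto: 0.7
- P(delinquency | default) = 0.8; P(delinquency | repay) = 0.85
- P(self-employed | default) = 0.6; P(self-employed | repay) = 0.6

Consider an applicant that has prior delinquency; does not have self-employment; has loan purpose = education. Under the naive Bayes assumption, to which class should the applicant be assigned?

default

default: 0.65 × 0.1 × 0.8 × (1−0.6) = 0.0208
repay: 0.35 × 0.15 × 0.85 × (1−0.6) = 0.01785
Highest score → default.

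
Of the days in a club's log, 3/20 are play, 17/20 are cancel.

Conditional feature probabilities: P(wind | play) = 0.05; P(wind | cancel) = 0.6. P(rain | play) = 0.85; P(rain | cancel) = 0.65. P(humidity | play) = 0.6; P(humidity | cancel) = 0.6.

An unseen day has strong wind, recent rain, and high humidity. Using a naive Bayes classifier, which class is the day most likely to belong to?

cancel

play: 0.15 × 0.05 × 0.85 × 0.6 = 0.003825
cancel: 0.85 × 0.6 × 0.65 × 0.6 = 0.1989
Highest score → cancel.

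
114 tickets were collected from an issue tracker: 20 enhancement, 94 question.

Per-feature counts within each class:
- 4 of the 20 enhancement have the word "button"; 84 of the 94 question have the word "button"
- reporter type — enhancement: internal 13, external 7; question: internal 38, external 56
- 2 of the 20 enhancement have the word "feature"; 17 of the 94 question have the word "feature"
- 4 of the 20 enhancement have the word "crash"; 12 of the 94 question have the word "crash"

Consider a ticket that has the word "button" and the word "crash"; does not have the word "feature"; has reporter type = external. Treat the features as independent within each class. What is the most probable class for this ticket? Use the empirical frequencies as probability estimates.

enhancement: (20/114) × (4/20) × (7/20) × (18/20) × (4/20) ≈ 0.00221053
question: (94/114) × (84/94) × (56/94) × (77/94) × (12/94) ≈ 0.045904
Highest score → question.

question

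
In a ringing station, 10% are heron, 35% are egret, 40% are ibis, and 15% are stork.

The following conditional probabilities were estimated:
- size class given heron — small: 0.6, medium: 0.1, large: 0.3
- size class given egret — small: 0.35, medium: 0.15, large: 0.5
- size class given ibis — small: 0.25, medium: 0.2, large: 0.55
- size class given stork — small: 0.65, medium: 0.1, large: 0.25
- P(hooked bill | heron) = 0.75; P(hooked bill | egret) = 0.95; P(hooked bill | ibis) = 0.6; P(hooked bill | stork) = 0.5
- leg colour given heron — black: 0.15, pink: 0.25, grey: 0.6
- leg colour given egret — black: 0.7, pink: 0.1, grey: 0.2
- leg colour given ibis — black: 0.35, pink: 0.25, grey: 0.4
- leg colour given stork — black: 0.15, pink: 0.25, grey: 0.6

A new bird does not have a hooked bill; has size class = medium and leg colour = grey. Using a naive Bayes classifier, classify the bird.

ibis

heron: 0.1 × 0.1 × (1−0.75) × 0.6 = 0.0015
egret: 0.35 × 0.15 × (1−0.95) × 0.2 = 0.000525
ibis: 0.4 × 0.2 × (1−0.6) × 0.4 = 0.0128
stork: 0.15 × 0.1 × (1−0.5) × 0.6 = 0.0045
Highest score → ibis.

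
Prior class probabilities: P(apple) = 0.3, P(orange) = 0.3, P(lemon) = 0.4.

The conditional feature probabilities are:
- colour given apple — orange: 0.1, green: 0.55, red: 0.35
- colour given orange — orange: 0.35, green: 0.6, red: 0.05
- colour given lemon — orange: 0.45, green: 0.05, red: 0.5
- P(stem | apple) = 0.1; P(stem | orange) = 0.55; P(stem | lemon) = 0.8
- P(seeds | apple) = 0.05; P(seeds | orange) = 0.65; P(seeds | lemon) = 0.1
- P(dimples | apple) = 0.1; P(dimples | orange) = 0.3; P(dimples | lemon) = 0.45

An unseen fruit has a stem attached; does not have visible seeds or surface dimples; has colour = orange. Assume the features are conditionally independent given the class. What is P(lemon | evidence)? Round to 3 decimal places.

apple: 0.3 × 0.1 × 0.1 × (1−0.05) × (1−0.1) = 0.002565
orange: 0.3 × 0.35 × 0.55 × (1−0.65) × (1−0.3) = 0.01414875
lemon: 0.4 × 0.45 × 0.8 × (1−0.1) × (1−0.45) = 0.07128
P(lemon | x) = 0.07128 / 0.08799375 ≈ 0.810

0.810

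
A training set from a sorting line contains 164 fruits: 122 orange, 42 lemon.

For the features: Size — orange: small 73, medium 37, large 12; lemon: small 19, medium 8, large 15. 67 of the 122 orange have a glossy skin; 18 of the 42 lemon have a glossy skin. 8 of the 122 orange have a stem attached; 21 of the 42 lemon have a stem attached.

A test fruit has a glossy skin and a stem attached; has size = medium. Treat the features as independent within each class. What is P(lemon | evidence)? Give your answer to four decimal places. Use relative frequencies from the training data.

0.5627

orange: (122/164) × (37/122) × (67/122) × (8/122) ≈ 0.00812462
lemon: (42/164) × (8/42) × (18/42) × (21/42) ≈ 0.010453
P(lemon | x) = 0.010453 / 0.01857762 ≈ 0.5627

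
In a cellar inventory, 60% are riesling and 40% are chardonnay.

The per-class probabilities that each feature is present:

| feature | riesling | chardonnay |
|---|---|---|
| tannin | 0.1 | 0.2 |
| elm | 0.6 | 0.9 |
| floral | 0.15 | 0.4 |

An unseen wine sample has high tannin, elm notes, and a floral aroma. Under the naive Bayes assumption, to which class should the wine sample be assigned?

riesling: 0.6 × 0.1 × 0.6 × 0.15 = 0.0054
chardonnay: 0.4 × 0.2 × 0.9 × 0.4 = 0.0288
Highest score → chardonnay.

chardonnay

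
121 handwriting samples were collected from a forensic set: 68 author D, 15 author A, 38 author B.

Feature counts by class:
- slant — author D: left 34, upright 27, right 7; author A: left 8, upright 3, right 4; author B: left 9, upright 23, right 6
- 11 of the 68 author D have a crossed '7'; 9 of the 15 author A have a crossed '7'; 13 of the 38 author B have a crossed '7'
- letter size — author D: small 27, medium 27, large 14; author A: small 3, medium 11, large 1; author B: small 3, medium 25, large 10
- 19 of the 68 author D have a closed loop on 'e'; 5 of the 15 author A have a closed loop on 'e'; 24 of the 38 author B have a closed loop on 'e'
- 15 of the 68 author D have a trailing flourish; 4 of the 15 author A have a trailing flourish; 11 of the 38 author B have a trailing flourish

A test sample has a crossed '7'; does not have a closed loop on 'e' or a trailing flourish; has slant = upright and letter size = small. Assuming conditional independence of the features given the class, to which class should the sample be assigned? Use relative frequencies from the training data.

author D: (68/121) × (27/68) × (11/68) × (27/68) × (49/68) × (53/68) ≈ 0.00804954
author A: (15/121) × (3/15) × (9/15) × (3/15) × (10/15) × (11/15) ≈ 0.00145455
author B: (38/121) × (23/38) × (13/38) × (3/38) × (14/38) × (27/38) ≈ 0.00134389
Highest score → author D.

author D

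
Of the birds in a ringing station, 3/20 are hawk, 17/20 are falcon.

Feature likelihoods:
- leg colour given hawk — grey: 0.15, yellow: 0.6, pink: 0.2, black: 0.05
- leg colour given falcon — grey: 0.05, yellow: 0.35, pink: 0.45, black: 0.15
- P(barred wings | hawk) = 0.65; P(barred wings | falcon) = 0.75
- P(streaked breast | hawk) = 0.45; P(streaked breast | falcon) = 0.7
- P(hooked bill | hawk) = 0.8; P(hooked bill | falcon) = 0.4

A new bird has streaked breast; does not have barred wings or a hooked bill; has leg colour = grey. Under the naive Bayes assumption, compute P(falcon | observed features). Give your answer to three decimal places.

0.863

hawk: 0.15 × 0.15 × (1−0.65) × 0.45 × (1−0.8) = 0.00070875
falcon: 0.85 × 0.05 × (1−0.75) × 0.7 × (1−0.4) = 0.0044625
P(falcon | x) = 0.0044625 / 0.00517125 ≈ 0.863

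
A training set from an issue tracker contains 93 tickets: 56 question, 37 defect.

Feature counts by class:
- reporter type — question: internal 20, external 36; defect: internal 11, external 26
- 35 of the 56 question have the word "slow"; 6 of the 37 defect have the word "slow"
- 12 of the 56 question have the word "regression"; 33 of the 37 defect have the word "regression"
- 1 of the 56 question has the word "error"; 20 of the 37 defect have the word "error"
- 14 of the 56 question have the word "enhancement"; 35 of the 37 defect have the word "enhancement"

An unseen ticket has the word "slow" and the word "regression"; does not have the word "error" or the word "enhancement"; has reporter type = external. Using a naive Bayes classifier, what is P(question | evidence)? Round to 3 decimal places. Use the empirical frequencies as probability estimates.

0.974

question: (56/93) × (36/56) × (35/56) × (12/56) × (55/56) × (42/56) ≈ 0.0381882
defect: (37/93) × (26/37) × (6/37) × (33/37) × (17/37) × (2/37) ≈ 0.00100422
P(question | x) = 0.0381882 / 0.03919242 ≈ 0.974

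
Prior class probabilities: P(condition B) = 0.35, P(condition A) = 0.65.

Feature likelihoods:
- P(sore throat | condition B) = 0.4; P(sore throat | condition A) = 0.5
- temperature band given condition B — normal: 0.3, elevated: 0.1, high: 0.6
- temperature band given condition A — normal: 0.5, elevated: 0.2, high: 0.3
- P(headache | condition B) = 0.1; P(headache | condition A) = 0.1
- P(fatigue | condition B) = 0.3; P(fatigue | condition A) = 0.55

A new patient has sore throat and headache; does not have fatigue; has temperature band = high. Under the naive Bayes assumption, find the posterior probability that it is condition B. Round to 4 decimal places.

condition B: 0.35 × 0.4 × 0.6 × 0.1 × (1−0.3) = 0.00588
condition A: 0.65 × 0.5 × 0.3 × 0.1 × (1−0.55) = 0.0043875
P(condition B | x) = 0.00588 / 0.0102675 ≈ 0.5727

0.5727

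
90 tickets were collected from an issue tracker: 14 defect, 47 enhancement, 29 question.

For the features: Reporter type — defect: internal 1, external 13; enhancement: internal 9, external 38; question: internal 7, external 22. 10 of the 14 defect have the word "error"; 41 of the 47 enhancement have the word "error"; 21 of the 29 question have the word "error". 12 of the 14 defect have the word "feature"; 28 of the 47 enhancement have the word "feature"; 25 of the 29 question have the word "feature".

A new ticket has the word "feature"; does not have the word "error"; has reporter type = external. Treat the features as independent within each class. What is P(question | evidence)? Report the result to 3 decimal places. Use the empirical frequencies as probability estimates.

0.463

defect: (14/90) × (13/14) × (4/14) × (12/14) ≈ 0.0353741
enhancement: (47/90) × (38/47) × (6/47) × (28/47) ≈ 0.0321111
question: (29/90) × (22/29) × (8/29) × (25/29) ≈ 0.0581319
P(question | x) = 0.0581319 / 0.1256171 ≈ 0.463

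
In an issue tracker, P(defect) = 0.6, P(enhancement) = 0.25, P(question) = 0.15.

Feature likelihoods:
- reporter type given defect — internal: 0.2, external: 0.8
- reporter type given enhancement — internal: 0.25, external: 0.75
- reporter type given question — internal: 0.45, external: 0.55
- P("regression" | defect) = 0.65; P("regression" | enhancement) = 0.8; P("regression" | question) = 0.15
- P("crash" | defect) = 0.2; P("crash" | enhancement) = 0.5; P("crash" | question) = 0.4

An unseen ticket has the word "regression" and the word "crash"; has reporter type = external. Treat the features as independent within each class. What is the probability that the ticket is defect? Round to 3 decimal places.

0.438

defect: 0.6 × 0.8 × 0.65 × 0.2 = 0.0624
enhancement: 0.25 × 0.75 × 0.8 × 0.5 = 0.075
question: 0.15 × 0.55 × 0.15 × 0.4 = 0.00495
P(defect | x) = 0.0624 / 0.14235 ≈ 0.438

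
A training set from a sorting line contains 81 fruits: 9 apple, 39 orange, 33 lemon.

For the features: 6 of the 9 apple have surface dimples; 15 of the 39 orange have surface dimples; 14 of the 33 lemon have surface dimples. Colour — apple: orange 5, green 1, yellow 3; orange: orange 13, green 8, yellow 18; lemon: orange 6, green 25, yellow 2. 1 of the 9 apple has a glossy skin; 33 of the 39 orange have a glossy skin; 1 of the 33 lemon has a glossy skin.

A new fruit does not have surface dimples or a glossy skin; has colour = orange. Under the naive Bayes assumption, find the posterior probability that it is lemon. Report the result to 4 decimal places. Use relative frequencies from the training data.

apple: (9/81) × (3/9) × (5/9) × (8/9) ≈ 0.0182899
orange: (39/81) × (24/39) × (13/39) × (6/39) ≈ 0.0151947
lemon: (33/81) × (19/33) × (6/33) × (32/33) ≈ 0.0413563
P(lemon | x) = 0.0413563 / 0.0748409 ≈ 0.5526

0.5526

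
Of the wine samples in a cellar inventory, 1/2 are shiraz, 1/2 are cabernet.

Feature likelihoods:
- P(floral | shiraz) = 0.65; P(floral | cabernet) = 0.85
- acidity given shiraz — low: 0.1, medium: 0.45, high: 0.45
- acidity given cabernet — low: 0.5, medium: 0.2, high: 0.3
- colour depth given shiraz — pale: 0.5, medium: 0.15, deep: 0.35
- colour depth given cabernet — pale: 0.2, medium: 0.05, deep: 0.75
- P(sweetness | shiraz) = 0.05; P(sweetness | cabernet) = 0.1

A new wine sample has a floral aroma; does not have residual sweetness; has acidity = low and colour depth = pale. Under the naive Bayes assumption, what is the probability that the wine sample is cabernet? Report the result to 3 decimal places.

0.712

shiraz: 0.5 × 0.65 × 0.1 × 0.5 × (1−0.05) = 0.0154375
cabernet: 0.5 × 0.85 × 0.5 × 0.2 × (1−0.1) = 0.03825
P(cabernet | x) = 0.03825 / 0.0536875 ≈ 0.712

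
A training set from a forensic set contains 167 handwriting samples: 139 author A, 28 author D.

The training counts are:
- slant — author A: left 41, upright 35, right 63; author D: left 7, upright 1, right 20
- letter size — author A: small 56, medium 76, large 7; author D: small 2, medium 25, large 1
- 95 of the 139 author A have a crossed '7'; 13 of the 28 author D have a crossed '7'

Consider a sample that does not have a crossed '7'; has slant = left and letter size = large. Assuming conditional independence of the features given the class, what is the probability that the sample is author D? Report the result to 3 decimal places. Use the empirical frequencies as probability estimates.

author A: (139/167) × (41/139) × (7/139) × (44/139) ≈ 0.00391371
author D: (28/167) × (7/28) × (1/28) × (15/28) ≈ 0.000801967
P(author D | x) = 0.000801967 / 0.004715677 ≈ 0.170

0.170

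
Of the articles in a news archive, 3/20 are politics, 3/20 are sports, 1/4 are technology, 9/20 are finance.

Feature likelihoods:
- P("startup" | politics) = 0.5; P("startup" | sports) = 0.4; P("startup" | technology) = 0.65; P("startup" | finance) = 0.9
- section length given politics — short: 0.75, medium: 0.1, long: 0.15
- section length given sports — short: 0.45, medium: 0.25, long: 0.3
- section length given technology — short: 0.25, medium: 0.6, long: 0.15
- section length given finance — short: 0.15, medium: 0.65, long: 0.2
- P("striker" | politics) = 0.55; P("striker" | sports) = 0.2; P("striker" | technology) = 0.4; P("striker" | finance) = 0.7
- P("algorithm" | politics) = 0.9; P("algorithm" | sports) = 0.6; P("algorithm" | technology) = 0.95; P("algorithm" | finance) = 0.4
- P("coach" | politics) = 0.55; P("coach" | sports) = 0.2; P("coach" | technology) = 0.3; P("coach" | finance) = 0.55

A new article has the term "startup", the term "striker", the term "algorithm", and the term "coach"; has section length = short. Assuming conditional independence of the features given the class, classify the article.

politics

politics: 0.15 × 0.5 × 0.75 × 0.55 × 0.9 × 0.55 = 0.0153140625
sports: 0.15 × 0.4 × 0.45 × 0.2 × 0.6 × 0.2 = 0.000648
technology: 0.25 × 0.65 × 0.25 × 0.4 × 0.95 × 0.3 = 0.00463125
finance: 0.45 × 0.9 × 0.15 × 0.7 × 0.4 × 0.55 = 0.0093555
Highest score → politics.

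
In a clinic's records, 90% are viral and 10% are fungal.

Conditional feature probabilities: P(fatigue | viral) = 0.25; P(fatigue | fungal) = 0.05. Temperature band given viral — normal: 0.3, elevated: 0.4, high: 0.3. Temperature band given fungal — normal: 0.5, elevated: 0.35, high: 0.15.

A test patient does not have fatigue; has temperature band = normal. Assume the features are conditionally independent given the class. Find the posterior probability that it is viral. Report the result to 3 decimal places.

0.810

viral: 0.9 × (1−0.25) × 0.3 = 0.2025
fungal: 0.1 × (1−0.05) × 0.5 = 0.0475
P(viral | x) = 0.2025 / 0.25 ≈ 0.810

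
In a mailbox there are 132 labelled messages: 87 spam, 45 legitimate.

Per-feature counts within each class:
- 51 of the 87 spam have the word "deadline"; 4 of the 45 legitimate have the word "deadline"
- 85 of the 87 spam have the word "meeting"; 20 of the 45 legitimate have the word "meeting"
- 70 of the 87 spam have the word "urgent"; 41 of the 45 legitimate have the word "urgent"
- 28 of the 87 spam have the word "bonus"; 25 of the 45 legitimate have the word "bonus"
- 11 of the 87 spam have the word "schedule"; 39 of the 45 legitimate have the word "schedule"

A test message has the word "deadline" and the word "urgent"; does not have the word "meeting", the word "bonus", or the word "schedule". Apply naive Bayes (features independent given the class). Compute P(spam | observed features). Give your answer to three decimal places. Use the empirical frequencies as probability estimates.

spam: (87/132) × (51/87) × (2/87) × (70/87) × (59/87) × (76/87) ≈ 0.00423363
legitimate: (45/132) × (4/45) × (25/45) × (41/45) × (20/45) × (6/45) ≈ 0.000908952
P(spam | x) = 0.00423363 / 0.005142582 ≈ 0.823

0.823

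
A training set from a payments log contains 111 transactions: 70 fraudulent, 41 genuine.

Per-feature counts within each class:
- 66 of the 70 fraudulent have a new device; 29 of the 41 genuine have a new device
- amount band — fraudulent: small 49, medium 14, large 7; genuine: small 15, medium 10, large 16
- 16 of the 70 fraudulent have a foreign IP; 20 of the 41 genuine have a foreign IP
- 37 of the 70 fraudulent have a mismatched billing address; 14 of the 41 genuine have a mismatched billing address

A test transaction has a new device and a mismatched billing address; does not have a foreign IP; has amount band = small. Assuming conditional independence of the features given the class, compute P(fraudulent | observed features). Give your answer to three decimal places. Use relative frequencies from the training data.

fraudulent: (70/111) × (66/70) × (49/70) × (54/70) × (37/70) ≈ 0.169714
genuine: (41/111) × (29/41) × (15/41) × (21/41) × (14/41) ≈ 0.0167171
P(fraudulent | x) = 0.169714 / 0.1864311 ≈ 0.910

0.910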